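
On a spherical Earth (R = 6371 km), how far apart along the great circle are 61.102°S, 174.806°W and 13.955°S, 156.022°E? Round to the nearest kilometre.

5742 km

Δλ = 156.022 − -174.806 = 330.828°; wrapped into (−180°, 180°]: -29.172°.
Δφ = -13.955 − -61.102 = 47.147°.
a = sin²(Δφ/2) + cos φ₁ · cos φ₂ · sin²(Δλ/2) = 0.189683.
c = 2·atan2(√a, √(1−a)) = 0.90125 rad → d = 6371·c ≈ 5741.84 km.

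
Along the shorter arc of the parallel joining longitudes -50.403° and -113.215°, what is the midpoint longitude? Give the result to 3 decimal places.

-81.809°

Signed shortest Δλ from -50.403° to -113.215° is -62.812°.
Midpoint longitude = -50.403° + (-62.812°)/2 = -50.403° − 31.406° = -81.809°.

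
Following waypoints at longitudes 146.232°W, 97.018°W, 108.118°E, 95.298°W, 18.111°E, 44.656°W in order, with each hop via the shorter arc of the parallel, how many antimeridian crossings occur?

Leg 1: -146.232° → -97.018°, shortest Δλ = 49.214° (east) — does not cross 180°.
Leg 2: -97.018° → +108.118°, shortest Δλ = -154.864° (west) — crosses 180°.
Leg 3: +108.118° → -95.298°, shortest Δλ = 156.584° (east) — crosses 180°.
Leg 4: -95.298° → +18.111°, shortest Δλ = 113.409° (east) — does not cross 180°.
Leg 5: +18.111° → -44.656°, shortest Δλ = -62.767° (west) — does not cross 180°.
Total crossings: 2.

2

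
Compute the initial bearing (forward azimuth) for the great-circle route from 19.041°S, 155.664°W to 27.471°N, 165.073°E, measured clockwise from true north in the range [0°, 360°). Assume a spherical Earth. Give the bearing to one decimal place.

319.6°

Δλ = 165.073 − -155.664 = 320.737°; wrapped into (−180°, 180°]: -39.263°.
θ = atan2( sin Δλ · cos φ₂ , cos φ₁ · sin φ₂ − sin φ₁ · cos φ₂ · cos Δλ )
  = atan2(-0.56152, 0.66017) = -40.383° → normalised to [0°, 360°): 319.617°.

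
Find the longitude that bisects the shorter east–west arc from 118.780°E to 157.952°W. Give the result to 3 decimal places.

160.414°E

Signed shortest Δλ from +118.780° to -157.952° is +83.268°.
Midpoint longitude = +118.780° + (+83.268°)/2 = +118.780° + 41.634° = +160.414°.
(The naïve average (+118.780 + -157.952)/2 = -19.586° is on the wrong side of the globe.)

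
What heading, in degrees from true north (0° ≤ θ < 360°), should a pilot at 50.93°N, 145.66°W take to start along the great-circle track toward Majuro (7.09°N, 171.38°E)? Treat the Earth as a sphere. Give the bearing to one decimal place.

234.3°

Δλ = 171.38 − -145.66 = 317.04°; wrapped into (−180°, 180°]: -42.96°.
θ = atan2( sin Δλ · cos φ₂ , cos φ₁ · sin φ₂ − sin φ₁ · cos φ₂ · cos Δλ )
  = atan2(-0.67628, -0.48604) = -125.705° → normalised to [0°, 360°): 234.295°.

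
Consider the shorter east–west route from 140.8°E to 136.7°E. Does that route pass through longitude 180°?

No

Signed shortest Δλ = ((136.7 − 140.8 + 180) mod 360) − 180 = -4.1°.
Going west by 4.1° from +140.8° reaches +136.7° without touching 180°.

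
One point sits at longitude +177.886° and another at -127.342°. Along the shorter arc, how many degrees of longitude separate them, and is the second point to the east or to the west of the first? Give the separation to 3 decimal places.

54.772° east

Raw difference: -127.342 − 177.886 = -305.228°.
Normalise into (−180°, 180°]: -305.228° + 360° = 54.772°.
Positive ⇒ the second point lies to the east; separation 54.772°.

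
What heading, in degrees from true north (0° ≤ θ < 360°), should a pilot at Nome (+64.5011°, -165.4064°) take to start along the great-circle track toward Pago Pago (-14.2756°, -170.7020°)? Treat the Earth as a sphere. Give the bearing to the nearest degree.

Δλ = -170.7020 − -165.4064 = -5.2956°.
θ = atan2( sin Δλ · cos φ₂ , cos φ₁ · sin φ₂ − sin φ₁ · cos φ₂ · cos Δλ )
  = atan2(-0.08944, -0.97714) = -174.770° → normalised to [0°, 360°): 185.230°.

185°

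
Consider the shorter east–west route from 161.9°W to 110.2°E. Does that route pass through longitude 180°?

Yes

Naïve |110.2 − -161.9| = 272.1° > 180°, so the shorter arc goes the other way round — across 180°.
Signed shortest Δλ = ((110.2 − -161.9 + 180) mod 360) − 180 = -87.9°.
Going west by 87.9° from -161.9° passes through 180° before reaching +110.2°.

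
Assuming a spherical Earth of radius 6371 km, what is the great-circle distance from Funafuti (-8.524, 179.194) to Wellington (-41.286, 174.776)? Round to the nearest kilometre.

3669 km

Δλ = 174.776 − 179.194 = -4.418°.
Δφ = -41.286 − -8.524 = -32.762°.
a = sin²(Δφ/2) + cos φ₁ · cos φ₂ · sin²(Δλ/2) = 0.080641.
c = 2·atan2(√a, √(1−a)) = 0.57587 rad → d = 6371·c ≈ 3668.88 km.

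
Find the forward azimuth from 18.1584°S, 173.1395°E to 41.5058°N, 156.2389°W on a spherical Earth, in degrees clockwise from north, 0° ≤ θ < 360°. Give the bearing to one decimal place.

Δλ = -156.2389 − 173.1395 = -329.3784°; wrapped into (−180°, 180°]: 30.6216°.
θ = atan2( sin Δλ · cos φ₂ , cos φ₁ · sin φ₂ − sin φ₁ · cos φ₂ · cos Δλ )
  = atan2(0.38146, 0.83053) = 24.669° → normalised to [0°, 360°): 24.669°.

24.7°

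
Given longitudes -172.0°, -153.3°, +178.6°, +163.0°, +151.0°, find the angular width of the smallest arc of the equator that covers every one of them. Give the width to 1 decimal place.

55.7°

Sort the longitudes: -172.0°, -153.3°, +151.0°, +163.0°, +178.6°.
Eastward gaps between consecutive values (wrapping around): 18.7°, 304.3°, 12.0°, 15.6°, 9.4°.
Largest gap = 304.3° ⇒ minimal covering band is its complement: 360° − 304.3° = 55.7°.
Band runs from +151.0° eastward to -153.3°, crossing the antimeridian.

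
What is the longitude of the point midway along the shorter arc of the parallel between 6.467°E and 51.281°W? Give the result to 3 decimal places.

Signed shortest Δλ from +6.467° to -51.281° is -57.748°.
Midpoint longitude = +6.467° + (-57.748°)/2 = +6.467° − 28.874° = -22.407°.

22.407°W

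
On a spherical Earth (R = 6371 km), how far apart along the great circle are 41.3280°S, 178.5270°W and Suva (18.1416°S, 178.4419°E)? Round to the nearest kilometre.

Δλ = 178.4419 − -178.5270 = 356.9689°; wrapped into (−180°, 180°]: -3.0311°.
Δφ = -18.1416 − -41.3280 = 23.1864°.
a = sin²(Δφ/2) + cos φ₁ · cos φ₂ · sin²(Δλ/2) = 0.040885.
c = 2·atan2(√a, √(1−a)) = 0.40721 rad → d = 6371·c ≈ 2594.32 km.

2594 km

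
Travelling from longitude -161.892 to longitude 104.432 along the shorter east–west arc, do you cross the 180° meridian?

Yes

Naïve |104.432 − -161.892| = 266.324° > 180°, so the shorter arc goes the other way round — across 180°.
Signed shortest Δλ = ((104.432 − -161.892 + 180) mod 360) − 180 = -93.676°.
Going west by 93.676° from -161.892° passes through 180° before reaching +104.432°.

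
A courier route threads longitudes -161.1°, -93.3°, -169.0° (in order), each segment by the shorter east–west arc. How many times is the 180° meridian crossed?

Leg 1: -161.1° → -93.3°, shortest Δλ = 67.8° (east) — does not cross 180°.
Leg 2: -93.3° → -169.0°, shortest Δλ = -75.7° (west) — does not cross 180°.
Total crossings: 0.

0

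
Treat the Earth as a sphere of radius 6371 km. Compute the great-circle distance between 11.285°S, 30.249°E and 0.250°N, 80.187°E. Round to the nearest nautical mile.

3058 nmi

Δλ = 80.187 − 30.249 = 49.938°.
Δφ = 0.250 − -11.285 = 11.535°.
a = sin²(Δφ/2) + cos φ₁ · cos φ₂ · sin²(Δλ/2) = 0.184844.
c = 2·atan2(√a, √(1−a)) = 0.88884 rad → d = 6371·c ≈ 5662.80 km ≈ 3057.67 nmi.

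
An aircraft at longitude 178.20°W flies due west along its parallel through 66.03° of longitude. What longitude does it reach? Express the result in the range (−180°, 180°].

Start at -178.20°; shift −66.03° → -244.23°.
-244.23° lies outside (−180°, 180°]; add 360° → +115.77°.

115.77°E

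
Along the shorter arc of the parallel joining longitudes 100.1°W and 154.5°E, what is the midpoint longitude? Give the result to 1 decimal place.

Signed shortest Δλ from -100.1° to +154.5° is -105.4°.
Midpoint longitude = -100.1° + (-105.4°)/2 = -100.1° − 52.7° = -152.8°.
(The naïve average (-100.1 + +154.5)/2 = 27.2° is on the wrong side of the globe.)

152.8°W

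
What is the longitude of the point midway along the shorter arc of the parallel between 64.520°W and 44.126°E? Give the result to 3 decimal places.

10.197°W

Signed shortest Δλ from -64.520° to +44.126° is +108.646°.
Midpoint longitude = -64.520° + (+108.646°)/2 = -64.520° + 54.323° = -10.197°.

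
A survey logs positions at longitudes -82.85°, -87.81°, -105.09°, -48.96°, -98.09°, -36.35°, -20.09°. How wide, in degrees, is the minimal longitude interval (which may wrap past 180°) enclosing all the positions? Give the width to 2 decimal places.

Sort the longitudes: -105.09°, -98.09°, -87.81°, -82.85°, -48.96°, -36.35°, -20.09°.
Eastward gaps between consecutive values (wrapping around): 7.00°, 10.28°, 4.96°, 33.89°, 12.61°, 16.26°, 275.00°.
Largest gap = 275.00° ⇒ minimal covering band is its complement: 360° − 275.00° = 85.00°.
Band runs from -105.09° eastward to -20.09°.

85.00°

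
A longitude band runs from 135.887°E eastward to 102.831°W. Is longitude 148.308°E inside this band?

Band width going east from +135.887° to -102.831°: ((-102.831 − 135.887) mod 360) = 121.282°.
Offset of +148.308° east of the west edge: ((148.308 − 135.887) mod 360) = 12.421°.
12.421° ≤ 121.282° ⇒ inside.

Yes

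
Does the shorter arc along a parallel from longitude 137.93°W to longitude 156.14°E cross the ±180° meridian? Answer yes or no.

Naïve |156.14 − -137.93| = 294.07° > 180°, so the shorter arc goes the other way round — across 180°.
Signed shortest Δλ = ((156.14 − -137.93 + 180) mod 360) − 180 = -65.93°.
Going west by 65.93° from -137.93° passes through 180° before reaching +156.14°.

Yes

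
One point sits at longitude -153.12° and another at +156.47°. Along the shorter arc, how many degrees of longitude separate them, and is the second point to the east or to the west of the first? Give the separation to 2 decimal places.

50.41° west

Raw difference: 156.47 − -153.12 = 309.59°.
Normalise into (−180°, 180°]: 309.59° − 360° = -50.41°.
Negative ⇒ the second point lies to the west; separation 50.41°.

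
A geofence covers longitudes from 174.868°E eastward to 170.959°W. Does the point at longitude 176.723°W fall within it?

Yes

Band width going east from +174.868° to -170.959°: ((-170.959 − 174.868) mod 360) = 14.173°.
Offset of -176.723° east of the west edge: ((-176.723 − 174.868) mod 360) = 8.409°.
8.409° ≤ 14.173° ⇒ inside.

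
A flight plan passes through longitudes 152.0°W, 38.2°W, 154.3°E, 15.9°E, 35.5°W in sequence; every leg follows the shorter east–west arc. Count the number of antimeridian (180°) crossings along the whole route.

Leg 1: -152.0° → -38.2°, shortest Δλ = 113.8° (east) — does not cross 180°.
Leg 2: -38.2° → +154.3°, shortest Δλ = -167.5° (west) — crosses 180°.
Leg 3: +154.3° → +15.9°, shortest Δλ = -138.4° (west) — does not cross 180°.
Leg 4: +15.9° → -35.5°, shortest Δλ = -51.4° (west) — does not cross 180°.
Total crossings: 1.

1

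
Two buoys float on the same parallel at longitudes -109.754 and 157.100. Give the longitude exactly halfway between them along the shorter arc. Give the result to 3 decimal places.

-156.327°

Signed shortest Δλ from -109.754° to +157.100° is -93.146°.
Midpoint longitude = -109.754° + (-93.146°)/2 = -109.754° − 46.573° = -156.327°.
(The naïve average (-109.754 + +157.100)/2 = 23.673° is on the wrong side of the globe.)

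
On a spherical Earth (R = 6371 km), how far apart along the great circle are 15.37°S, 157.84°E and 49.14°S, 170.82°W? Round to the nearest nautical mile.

Δλ = -170.82 − 157.84 = -328.66°; wrapped into (−180°, 180°]: 31.34°.
Δφ = -49.14 − -15.37 = -33.77°.
a = sin²(Δφ/2) + cos φ₁ · cos φ₂ · sin²(Δλ/2) = 0.130381.
c = 2·atan2(√a, √(1−a)) = 0.73886 rad → d = 6371·c ≈ 4707.27 km ≈ 2541.72 nmi.

2542 nmi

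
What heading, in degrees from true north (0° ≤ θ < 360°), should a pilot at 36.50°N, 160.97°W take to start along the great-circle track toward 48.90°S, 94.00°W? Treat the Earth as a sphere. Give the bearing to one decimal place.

141.4°

Δλ = -94.00 − -160.97 = 66.97°.
θ = atan2( sin Δλ · cos φ₂ , cos φ₁ · sin φ₂ − sin φ₁ · cos φ₂ · cos Δλ )
  = atan2(0.60498, -0.75873) = 141.432° → normalised to [0°, 360°): 141.432°.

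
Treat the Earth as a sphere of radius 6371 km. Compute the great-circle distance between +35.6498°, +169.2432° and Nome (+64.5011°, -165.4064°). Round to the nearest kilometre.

Δλ = -165.4064 − 169.2432 = -334.6496°; wrapped into (−180°, 180°]: 25.3504°.
Δφ = 64.5011 − 35.6498 = 28.8513°.
a = sin²(Δφ/2) + cos φ₁ · cos φ₂ · sin²(Δλ/2) = 0.078905.
c = 2·atan2(√a, √(1−a)) = 0.56946 rad → d = 6371·c ≈ 3628.06 km.

3628 km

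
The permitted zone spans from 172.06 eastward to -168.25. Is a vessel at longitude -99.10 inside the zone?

Band width going east from +172.06° to -168.25°: ((-168.25 − 172.06) mod 360) = 19.69°.
Offset of -99.10° east of the west edge: ((-99.10 − 172.06) mod 360) = 88.84°.
88.84° > 19.69° ⇒ outside.

No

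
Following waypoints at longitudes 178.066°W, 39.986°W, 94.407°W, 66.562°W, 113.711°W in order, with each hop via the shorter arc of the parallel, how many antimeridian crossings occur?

0

Leg 1: -178.066° → -39.986°, shortest Δλ = 138.08° (east) — does not cross 180°.
Leg 2: -39.986° → -94.407°, shortest Δλ = -54.421° (west) — does not cross 180°.
Leg 3: -94.407° → -66.562°, shortest Δλ = 27.845° (east) — does not cross 180°.
Leg 4: -66.562° → -113.711°, shortest Δλ = -47.149° (west) — does not cross 180°.
Total crossings: 0.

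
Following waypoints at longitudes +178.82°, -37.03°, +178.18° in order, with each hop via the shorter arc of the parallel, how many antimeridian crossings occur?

2

Leg 1: +178.82° → -37.03°, shortest Δλ = 144.15° (east) — crosses 180°.
Leg 2: -37.03° → +178.18°, shortest Δλ = -144.79° (west) — crosses 180°.
Total crossings: 2.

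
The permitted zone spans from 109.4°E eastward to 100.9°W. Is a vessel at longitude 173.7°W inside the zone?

Yes

Band width going east from +109.4° to -100.9°: ((-100.9 − 109.4) mod 360) = 149.7°.
Offset of -173.7° east of the west edge: ((-173.7 − 109.4) mod 360) = 76.9°.
76.9° ≤ 149.7° ⇒ inside.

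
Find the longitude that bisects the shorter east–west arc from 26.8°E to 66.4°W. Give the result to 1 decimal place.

Signed shortest Δλ from +26.8° to -66.4° is -93.2°.
Midpoint longitude = +26.8° + (-93.2°)/2 = +26.8° − 46.6° = -19.8°.

19.8°W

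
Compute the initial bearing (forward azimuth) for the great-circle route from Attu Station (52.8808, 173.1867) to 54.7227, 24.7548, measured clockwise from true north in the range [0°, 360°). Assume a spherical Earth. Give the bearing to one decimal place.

Δλ = 24.7548 − 173.1867 = -148.4319°.
θ = atan2( sin Δλ · cos φ₂ , cos φ₁ · sin φ₂ − sin φ₁ · cos φ₂ · cos Δλ )
  = atan2(-0.30235, 0.88502) = -18.861° → normalised to [0°, 360°): 341.139°.

341.1°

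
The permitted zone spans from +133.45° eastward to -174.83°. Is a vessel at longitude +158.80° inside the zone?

Band width going east from +133.45° to -174.83°: ((-174.83 − 133.45) mod 360) = 51.72°.
Offset of +158.80° east of the west edge: ((158.80 − 133.45) mod 360) = 25.35°.
25.35° ≤ 51.72° ⇒ inside.

Yes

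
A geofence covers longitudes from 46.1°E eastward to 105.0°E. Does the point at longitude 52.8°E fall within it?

Band width going east from +46.1° to +105.0°: ((105.0 − 46.1) mod 360) = 58.9°.
Offset of +52.8° east of the west edge: ((52.8 − 46.1) mod 360) = 6.7°.
6.7° ≤ 58.9° ⇒ inside.

Yes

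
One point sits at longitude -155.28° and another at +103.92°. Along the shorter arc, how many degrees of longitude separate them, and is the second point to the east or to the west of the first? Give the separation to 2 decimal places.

Raw difference: 103.92 − -155.28 = 259.2°.
Normalise into (−180°, 180°]: 259.2° − 360° = -100.8°.
Negative ⇒ the second point lies to the west; separation 100.80°.

100.80° west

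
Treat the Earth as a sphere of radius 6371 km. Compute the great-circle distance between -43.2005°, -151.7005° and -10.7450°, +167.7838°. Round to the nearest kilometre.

Δλ = 167.7838 − -151.7005 = 319.4843°; wrapped into (−180°, 180°]: -40.5157°.
Δφ = -10.7450 − -43.2005 = 32.4555°.
a = sin²(Δφ/2) + cos φ₁ · cos φ₂ · sin²(Δλ/2) = 0.163956.
c = 2·atan2(√a, √(1−a)) = 0.83377 rad → d = 6371·c ≈ 5311.96 km.

5312 km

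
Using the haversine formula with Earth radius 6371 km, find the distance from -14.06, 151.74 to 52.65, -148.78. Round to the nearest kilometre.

Δλ = -148.78 − 151.74 = -300.52°; wrapped into (−180°, 180°]: 59.48°.
Δφ = 52.65 − -14.06 = 66.71°.
a = sin²(Δφ/2) + cos φ₁ · cos φ₂ · sin²(Δλ/2) = 0.447128.
c = 2·atan2(√a, √(1−a)) = 1.46485 rad → d = 6371·c ≈ 9332.58 km.

9333 km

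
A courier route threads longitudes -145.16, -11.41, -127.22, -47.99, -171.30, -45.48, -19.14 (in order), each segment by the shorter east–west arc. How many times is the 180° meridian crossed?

0

Leg 1: -145.16° → -11.41°, shortest Δλ = 133.75° (east) — does not cross 180°.
Leg 2: -11.41° → -127.22°, shortest Δλ = -115.81° (west) — does not cross 180°.
Leg 3: -127.22° → -47.99°, shortest Δλ = 79.23° (east) — does not cross 180°.
Leg 4: -47.99° → -171.30°, shortest Δλ = -123.31° (west) — does not cross 180°.
Leg 5: -171.30° → -45.48°, shortest Δλ = 125.82° (east) — does not cross 180°.
Leg 6: -45.48° → -19.14°, shortest Δλ = 26.34° (east) — does not cross 180°.
Total crossings: 0.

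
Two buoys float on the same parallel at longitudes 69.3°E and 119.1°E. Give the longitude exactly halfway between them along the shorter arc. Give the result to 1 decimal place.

Signed shortest Δλ from +69.3° to +119.1° is +49.8°.
Midpoint longitude = +69.3° + (+49.8°)/2 = +69.3° + 24.9° = +94.2°.

94.2°E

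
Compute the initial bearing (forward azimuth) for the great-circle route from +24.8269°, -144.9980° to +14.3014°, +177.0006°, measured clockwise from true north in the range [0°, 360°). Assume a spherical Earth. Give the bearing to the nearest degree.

261°

Δλ = 177.0006 − -144.9980 = 321.9986°; wrapped into (−180°, 180°]: -38.0014°.
θ = atan2( sin Δλ · cos φ₂ , cos φ₁ · sin φ₂ − sin φ₁ · cos φ₂ · cos Δλ )
  = atan2(-0.59660, -0.09642) = -99.180° → normalised to [0°, 360°): 260.820°.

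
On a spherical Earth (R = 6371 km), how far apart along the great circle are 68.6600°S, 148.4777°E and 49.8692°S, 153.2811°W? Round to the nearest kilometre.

Δλ = -153.2811 − 148.4777 = -301.7588°; wrapped into (−180°, 180°]: 58.2412°.
Δφ = -49.8692 − -68.6600 = 18.7908°.
a = sin²(Δφ/2) + cos φ₁ · cos φ₂ · sin²(Δλ/2) = 0.082197.
c = 2·atan2(√a, √(1−a)) = 0.58156 rad → d = 6371·c ≈ 3705.12 km.

3705 km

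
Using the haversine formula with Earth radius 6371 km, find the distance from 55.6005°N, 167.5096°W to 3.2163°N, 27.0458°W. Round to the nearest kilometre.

12551 km

Δλ = -27.0458 − -167.5096 = 140.4638°.
Δφ = 3.2163 − 55.6005 = -52.3842°.
a = sin²(Δφ/2) + cos φ₁ · cos φ₂ · sin²(Δλ/2) = 0.694365.
c = 2·atan2(√a, √(1−a)) = 1.97005 rad → d = 6371·c ≈ 12551.18 km.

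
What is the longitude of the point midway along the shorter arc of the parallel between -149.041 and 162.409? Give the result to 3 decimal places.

Signed shortest Δλ from -149.041° to +162.409° is -48.550°.
Midpoint longitude = -149.041° + (-48.550°)/2 = -149.041° − 24.275° = -173.316°.
(The naïve average (-149.041 + +162.409)/2 = 6.684° is on the wrong side of the globe.)

-173.316°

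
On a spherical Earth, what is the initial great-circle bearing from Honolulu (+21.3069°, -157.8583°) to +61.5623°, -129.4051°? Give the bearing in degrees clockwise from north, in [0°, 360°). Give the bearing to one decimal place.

18.8°

Δλ = -129.4051 − -157.8583 = 28.4532°.
θ = atan2( sin Δλ · cos φ₂ , cos φ₁ · sin φ₂ − sin φ₁ · cos φ₂ · cos Δλ )
  = atan2(0.22688, 0.66710) = 18.783° → normalised to [0°, 360°): 18.783°.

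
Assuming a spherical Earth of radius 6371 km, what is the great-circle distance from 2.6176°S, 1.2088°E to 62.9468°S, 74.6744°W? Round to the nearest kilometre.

9039 km

Δλ = -74.6744 − 1.2088 = -75.8832°.
Δφ = -62.9468 − -2.6176 = -60.3292°.
a = sin²(Δφ/2) + cos φ₁ · cos φ₂ · sin²(Δλ/2) = 0.424257.
c = 2·atan2(√a, √(1−a)) = 1.41872 rad → d = 6371·c ≈ 9038.69 km.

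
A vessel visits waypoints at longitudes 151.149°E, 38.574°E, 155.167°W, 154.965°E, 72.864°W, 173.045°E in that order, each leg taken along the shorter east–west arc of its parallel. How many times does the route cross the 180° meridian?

Leg 1: +151.149° → +38.574°, shortest Δλ = -112.575° (west) — does not cross 180°.
Leg 2: +38.574° → -155.167°, shortest Δλ = 166.259° (east) — crosses 180°.
Leg 3: -155.167° → +154.965°, shortest Δλ = -49.868° (west) — crosses 180°.
Leg 4: +154.965° → -72.864°, shortest Δλ = 132.171° (east) — crosses 180°.
Leg 5: -72.864° → +173.045°, shortest Δλ = -114.091° (west) — crosses 180°.
Total crossings: 4.

4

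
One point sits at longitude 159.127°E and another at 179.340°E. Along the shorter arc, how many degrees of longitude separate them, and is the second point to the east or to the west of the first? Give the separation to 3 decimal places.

20.213° east

Raw difference: 179.340 − 159.127 = 20.213°.
Normalise into (−180°, 180°]: 20.213° stays 20.213°.
Positive ⇒ the second point lies to the east; separation 20.213°.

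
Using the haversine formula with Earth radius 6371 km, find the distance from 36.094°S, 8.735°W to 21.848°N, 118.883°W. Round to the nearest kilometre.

13180 km

Δλ = -118.883 − -8.735 = -110.148°.
Δφ = 21.848 − -36.094 = 57.942°.
a = sin²(Δφ/2) + cos φ₁ · cos φ₂ · sin²(Δλ/2) = 0.738787.
c = 2·atan2(√a, √(1−a)) = 2.06869 rad → d = 6371·c ≈ 13179.61 km.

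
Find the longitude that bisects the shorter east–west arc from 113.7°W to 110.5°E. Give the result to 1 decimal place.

Signed shortest Δλ from -113.7° to +110.5° is -135.8°.
Midpoint longitude = -113.7° + (-135.8°)/2 = -113.7° − 67.9° = -181.6°.
Normalise into (−180°, 180°]: +178.4°.
(The naïve average (-113.7 + +110.5)/2 = -1.6° is on the wrong side of the globe.)

178.4°E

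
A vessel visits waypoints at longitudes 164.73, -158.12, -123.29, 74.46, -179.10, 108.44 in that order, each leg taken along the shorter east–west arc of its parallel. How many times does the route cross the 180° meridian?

4

Leg 1: +164.73° → -158.12°, shortest Δλ = 37.15° (east) — crosses 180°.
Leg 2: -158.12° → -123.29°, shortest Δλ = 34.83° (east) — does not cross 180°.
Leg 3: -123.29° → +74.46°, shortest Δλ = -162.25° (west) — crosses 180°.
Leg 4: +74.46° → -179.10°, shortest Δλ = 106.44° (east) — crosses 180°.
Leg 5: -179.10° → +108.44°, shortest Δλ = -72.46° (west) — crosses 180°.
Total crossings: 4.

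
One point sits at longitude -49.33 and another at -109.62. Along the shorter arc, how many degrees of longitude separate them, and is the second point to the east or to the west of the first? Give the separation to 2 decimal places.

Raw difference: -109.62 − -49.33 = -60.29°.
Normalise into (−180°, 180°]: -60.29° stays -60.29°.
Negative ⇒ the second point lies to the west; separation 60.29°.

60.29° west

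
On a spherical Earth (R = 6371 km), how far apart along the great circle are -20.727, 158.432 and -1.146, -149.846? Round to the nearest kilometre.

6016 km

Δλ = -149.846 − 158.432 = -308.278°; wrapped into (−180°, 180°]: 51.722°.
Δφ = -1.146 − -20.727 = 19.581°.
a = sin²(Δφ/2) + cos φ₁ · cos φ₂ · sin²(Δλ/2) = 0.206827.
c = 2·atan2(√a, √(1−a)) = 0.94426 rad → d = 6371·c ≈ 6015.85 km.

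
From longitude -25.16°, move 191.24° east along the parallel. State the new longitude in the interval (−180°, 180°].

+166.08°

Start at -25.16°; shift +191.24° → +166.08°.
+166.08° already lies in (−180°, 180°].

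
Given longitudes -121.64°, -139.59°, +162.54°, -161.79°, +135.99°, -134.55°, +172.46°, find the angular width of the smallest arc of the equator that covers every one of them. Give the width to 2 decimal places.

Sort the longitudes: -161.79°, -139.59°, -134.55°, -121.64°, +135.99°, +162.54°, +172.46°.
Eastward gaps between consecutive values (wrapping around): 22.20°, 5.04°, 12.91°, 257.63°, 26.55°, 9.92°, 25.75°.
Largest gap = 257.63° ⇒ minimal covering band is its complement: 360° − 257.63° = 102.37°.
Band runs from +135.99° eastward to -121.64°, crossing the antimeridian.

102.37°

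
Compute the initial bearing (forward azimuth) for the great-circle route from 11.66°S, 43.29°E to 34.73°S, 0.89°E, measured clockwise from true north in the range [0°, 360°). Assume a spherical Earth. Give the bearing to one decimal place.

Δλ = 0.89 − 43.29 = -42.40°.
θ = atan2( sin Δλ · cos φ₂ , cos φ₁ · sin φ₂ − sin φ₁ · cos φ₂ · cos Δλ )
  = atan2(-0.55417, -0.43530) = -128.149° → normalised to [0°, 360°): 231.851°.

231.9°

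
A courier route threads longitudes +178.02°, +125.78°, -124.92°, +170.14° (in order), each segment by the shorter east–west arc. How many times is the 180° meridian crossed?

2

Leg 1: +178.02° → +125.78°, shortest Δλ = -52.24° (west) — does not cross 180°.
Leg 2: +125.78° → -124.92°, shortest Δλ = 109.3° (east) — crosses 180°.
Leg 3: -124.92° → +170.14°, shortest Δλ = -64.94° (west) — crosses 180°.
Total crossings: 2.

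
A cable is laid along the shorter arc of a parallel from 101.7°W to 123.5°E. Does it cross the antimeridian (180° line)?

Yes

Naïve |123.5 − -101.7| = 225.2° > 180°, so the shorter arc goes the other way round — across 180°.
Signed shortest Δλ = ((123.5 − -101.7 + 180) mod 360) − 180 = -134.8°.
Going west by 134.8° from -101.7° passes through 180° before reaching +123.5°.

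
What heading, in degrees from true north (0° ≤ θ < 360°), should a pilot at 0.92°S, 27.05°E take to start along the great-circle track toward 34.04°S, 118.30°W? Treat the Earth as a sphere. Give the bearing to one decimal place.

Δλ = -118.30 − 27.05 = -145.35°.
θ = atan2( sin Δλ · cos φ₂ , cos φ₁ · sin φ₂ − sin φ₁ · cos φ₂ · cos Δλ )
  = atan2(-0.47114, -0.57064) = -140.456° → normalised to [0°, 360°): 219.544°.

219.5°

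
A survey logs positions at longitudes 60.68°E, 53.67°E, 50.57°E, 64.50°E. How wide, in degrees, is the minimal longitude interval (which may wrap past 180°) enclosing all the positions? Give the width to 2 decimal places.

Sort the longitudes: +50.57°, +53.67°, +60.68°, +64.50°.
Eastward gaps between consecutive values (wrapping around): 3.10°, 7.01°, 3.82°, 346.07°.
Largest gap = 346.07° ⇒ minimal covering band is its complement: 360° − 346.07° = 13.93°.
Band runs from +50.57° eastward to +64.50°.

13.93°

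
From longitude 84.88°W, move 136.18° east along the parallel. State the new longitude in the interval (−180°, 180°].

51.30°E

Start at -84.88°; shift +136.18° → +51.30°.
+51.30° already lies in (−180°, 180°].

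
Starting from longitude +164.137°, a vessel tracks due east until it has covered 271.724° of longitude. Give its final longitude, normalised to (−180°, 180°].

Start at +164.137°; shift +271.724° → +435.861°.
+435.861° lies outside (−180°, 180°]; subtract 360° → +75.861°.

+75.861°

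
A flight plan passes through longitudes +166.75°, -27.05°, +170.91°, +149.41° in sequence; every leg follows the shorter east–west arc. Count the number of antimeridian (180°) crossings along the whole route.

2

Leg 1: +166.75° → -27.05°, shortest Δλ = 166.2° (east) — crosses 180°.
Leg 2: -27.05° → +170.91°, shortest Δλ = -162.04° (west) — crosses 180°.
Leg 3: +170.91° → +149.41°, shortest Δλ = -21.5° (west) — does not cross 180°.
Total crossings: 2.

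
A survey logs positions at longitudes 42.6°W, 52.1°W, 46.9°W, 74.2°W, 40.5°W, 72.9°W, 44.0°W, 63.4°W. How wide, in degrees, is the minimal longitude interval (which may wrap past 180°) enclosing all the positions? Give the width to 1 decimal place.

Sort the longitudes: -74.2°, -72.9°, -63.4°, -52.1°, -46.9°, -44.0°, -42.6°, -40.5°.
Eastward gaps between consecutive values (wrapping around): 1.3°, 9.5°, 11.3°, 5.2°, 2.9°, 1.4°, 2.1°, 326.3°.
Largest gap = 326.3° ⇒ minimal covering band is its complement: 360° − 326.3° = 33.7°.
Band runs from -74.2° eastward to -40.5°.

33.7°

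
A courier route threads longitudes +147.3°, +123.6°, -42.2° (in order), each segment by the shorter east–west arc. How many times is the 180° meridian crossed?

Leg 1: +147.3° → +123.6°, shortest Δλ = -23.7° (west) — does not cross 180°.
Leg 2: +123.6° → -42.2°, shortest Δλ = -165.8° (west) — does not cross 180°.
Total crossings: 0.

0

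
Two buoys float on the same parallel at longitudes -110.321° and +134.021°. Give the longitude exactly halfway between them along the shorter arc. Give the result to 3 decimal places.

-168.150°

Signed shortest Δλ from -110.321° to +134.021° is -115.658°.
Midpoint longitude = -110.321° + (-115.658°)/2 = -110.321° − 57.829° = -168.150°.
(The naïve average (-110.321 + +134.021)/2 = 11.85° is on the wrong side of the globe.)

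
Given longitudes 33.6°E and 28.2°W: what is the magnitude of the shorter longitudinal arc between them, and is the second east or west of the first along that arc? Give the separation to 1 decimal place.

Raw difference: -28.2 − 33.6 = -61.8°.
Normalise into (−180°, 180°]: -61.8° stays -61.8°.
Negative ⇒ the second point lies to the west; separation 61.8°.

61.8° west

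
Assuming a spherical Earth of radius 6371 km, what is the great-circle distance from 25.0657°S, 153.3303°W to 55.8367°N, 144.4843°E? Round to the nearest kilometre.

Δλ = 144.4843 − -153.3303 = 297.8146°; wrapped into (−180°, 180°]: -62.1854°.
Δφ = 55.8367 − -25.0657 = 80.9024°.
a = sin²(Δφ/2) + cos φ₁ · cos φ₂ · sin²(Δλ/2) = 0.556600.
c = 2·atan2(√a, √(1−a)) = 1.68424 rad → d = 6371·c ≈ 10730.29 km.

10730 km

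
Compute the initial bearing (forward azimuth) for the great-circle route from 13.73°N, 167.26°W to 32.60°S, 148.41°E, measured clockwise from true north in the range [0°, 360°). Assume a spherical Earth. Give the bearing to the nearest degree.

221°

Δλ = 148.41 − -167.26 = 315.67°; wrapped into (−180°, 180°]: -44.33°.
θ = atan2( sin Δλ · cos φ₂ , cos φ₁ · sin φ₂ − sin φ₁ · cos φ₂ · cos Δλ )
  = atan2(-0.58870, -0.66641) = -138.543° → normalised to [0°, 360°): 221.457°.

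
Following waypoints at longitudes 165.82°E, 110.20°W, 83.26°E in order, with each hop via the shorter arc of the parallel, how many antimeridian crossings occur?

2

Leg 1: +165.82° → -110.20°, shortest Δλ = 83.98° (east) — crosses 180°.
Leg 2: -110.20° → +83.26°, shortest Δλ = -166.54° (west) — crosses 180°.
Total crossings: 2.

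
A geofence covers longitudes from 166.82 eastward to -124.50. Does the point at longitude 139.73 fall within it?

No

Band width going east from +166.82° to -124.50°: ((-124.50 − 166.82) mod 360) = 68.68°.
Offset of +139.73° east of the west edge: ((139.73 − 166.82) mod 360) = 332.91°.
332.91° > 68.68° ⇒ outside.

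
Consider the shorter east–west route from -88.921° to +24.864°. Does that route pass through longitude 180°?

No

Signed shortest Δλ = ((24.864 − -88.921 + 180) mod 360) − 180 = 113.785°.
Going east by 113.785° from -88.921° reaches +24.864° without touching 180°.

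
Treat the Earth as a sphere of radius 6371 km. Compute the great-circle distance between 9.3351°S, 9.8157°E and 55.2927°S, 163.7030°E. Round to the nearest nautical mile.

Δλ = 163.7030 − 9.8157 = 153.8873°.
Δφ = -55.2927 − -9.3351 = -45.9576°.
a = sin²(Δφ/2) + cos φ₁ · cos φ₂ · sin²(Δλ/2) = 0.685575.
c = 2·atan2(√a, √(1−a)) = 1.95104 rad → d = 6371·c ≈ 12430.09 km ≈ 6711.71 nmi.

6712 nmi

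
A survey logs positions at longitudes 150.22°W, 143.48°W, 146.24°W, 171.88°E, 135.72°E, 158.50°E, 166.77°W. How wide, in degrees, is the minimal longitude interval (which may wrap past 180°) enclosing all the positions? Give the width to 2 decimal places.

Sort the longitudes: -166.77°, -150.22°, -146.24°, -143.48°, +135.72°, +158.50°, +171.88°.
Eastward gaps between consecutive values (wrapping around): 16.55°, 3.98°, 2.76°, 279.20°, 22.78°, 13.38°, 21.35°.
Largest gap = 279.20° ⇒ minimal covering band is its complement: 360° − 279.20° = 80.80°.
Band runs from +135.72° eastward to -143.48°, crossing the antimeridian.

80.80°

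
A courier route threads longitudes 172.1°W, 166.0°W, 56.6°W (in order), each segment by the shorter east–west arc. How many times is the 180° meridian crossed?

0

Leg 1: -172.1° → -166.0°, shortest Δλ = 6.1° (east) — does not cross 180°.
Leg 2: -166.0° → -56.6°, shortest Δλ = 109.4° (east) — does not cross 180°.
Total crossings: 0.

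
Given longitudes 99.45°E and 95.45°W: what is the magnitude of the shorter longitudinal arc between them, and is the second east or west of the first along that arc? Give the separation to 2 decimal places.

165.10° east

Raw difference: -95.45 − 99.45 = -194.9°.
Normalise into (−180°, 180°]: -194.9° + 360° = 165.1°.
Positive ⇒ the second point lies to the east; separation 165.10°.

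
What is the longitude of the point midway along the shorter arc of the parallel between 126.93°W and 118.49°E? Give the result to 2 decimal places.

Signed shortest Δλ from -126.93° to +118.49° is -114.58°.
Midpoint longitude = -126.93° + (-114.58°)/2 = -126.93° − 57.29° = -184.22°.
Normalise into (−180°, 180°]: +175.78°.
(The naïve average (-126.93 + +118.49)/2 = -4.22° is on the wrong side of the globe.)

175.78°E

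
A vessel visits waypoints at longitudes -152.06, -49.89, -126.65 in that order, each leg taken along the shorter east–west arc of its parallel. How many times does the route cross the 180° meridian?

Leg 1: -152.06° → -49.89°, shortest Δλ = 102.17° (east) — does not cross 180°.
Leg 2: -49.89° → -126.65°, shortest Δλ = -76.76° (west) — does not cross 180°.
Total crossings: 0.

0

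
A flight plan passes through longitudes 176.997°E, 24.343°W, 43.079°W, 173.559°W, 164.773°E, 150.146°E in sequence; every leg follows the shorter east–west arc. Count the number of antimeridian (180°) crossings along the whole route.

2

Leg 1: +176.997° → -24.343°, shortest Δλ = 158.66° (east) — crosses 180°.
Leg 2: -24.343° → -43.079°, shortest Δλ = -18.736° (west) — does not cross 180°.
Leg 3: -43.079° → -173.559°, shortest Δλ = -130.48° (west) — does not cross 180°.
Leg 4: -173.559° → +164.773°, shortest Δλ = -21.668° (west) — crosses 180°.
Leg 5: +164.773° → +150.146°, shortest Δλ = -14.627° (west) — does not cross 180°.
Total crossings: 2.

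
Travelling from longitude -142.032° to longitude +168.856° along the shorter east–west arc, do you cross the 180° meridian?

Naïve |168.856 − -142.032| = 310.888° > 180°, so the shorter arc goes the other way round — across 180°.
Signed shortest Δλ = ((168.856 − -142.032 + 180) mod 360) − 180 = -49.112°.
Going west by 49.112° from -142.032° passes through 180° before reaching +168.856°.

Yes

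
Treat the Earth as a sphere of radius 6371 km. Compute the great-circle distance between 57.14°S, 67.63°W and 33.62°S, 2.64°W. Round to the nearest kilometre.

5448 km

Δλ = -2.64 − -67.63 = 64.99°.
Δφ = -33.62 − -57.14 = 23.52°.
a = sin²(Δφ/2) + cos φ₁ · cos φ₂ · sin²(Δλ/2) = 0.171943.
c = 2·atan2(√a, √(1−a)) = 0.85514 rad → d = 6371·c ≈ 5448.08 km.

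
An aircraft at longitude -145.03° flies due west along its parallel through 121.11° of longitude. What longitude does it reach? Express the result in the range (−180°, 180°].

Start at -145.03°; shift −121.11° → -266.14°.
-266.14° lies outside (−180°, 180°]; add 360° → +93.86°.

+93.86°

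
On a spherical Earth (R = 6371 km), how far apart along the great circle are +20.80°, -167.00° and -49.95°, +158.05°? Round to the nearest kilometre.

Δλ = 158.05 − -167.00 = 325.05°; wrapped into (−180°, 180°]: -34.95°.
Δφ = -49.95 − 20.80 = -70.75°.
a = sin²(Δφ/2) + cos φ₁ · cos φ₂ · sin²(Δλ/2) = 0.389396.
c = 2·atan2(√a, √(1−a)) = 1.34774 rad → d = 6371·c ≈ 8586.47 km.

8586 km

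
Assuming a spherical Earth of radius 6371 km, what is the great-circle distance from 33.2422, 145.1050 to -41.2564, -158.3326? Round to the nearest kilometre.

10103 km

Δλ = -158.3326 − 145.1050 = -303.4376°; wrapped into (−180°, 180°]: 56.5624°.
Δφ = -41.2564 − 33.2422 = -74.4986°.
a = sin²(Δφ/2) + cos φ₁ · cos φ₂ · sin²(Δλ/2) = 0.507514.
c = 2·atan2(√a, √(1−a)) = 1.58582 rad → d = 6371·c ≈ 10103.29 km.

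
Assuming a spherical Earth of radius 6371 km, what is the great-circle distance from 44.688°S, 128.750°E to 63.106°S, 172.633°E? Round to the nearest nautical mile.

1849 nmi

Δλ = 172.633 − 128.750 = 43.883°.
Δφ = -63.106 − -44.688 = -18.418°.
a = sin²(Δφ/2) + cos φ₁ · cos φ₂ · sin²(Δλ/2) = 0.070513.
c = 2·atan2(√a, √(1−a)) = 0.53753 rad → d = 6371·c ≈ 3424.62 km ≈ 1849.15 nmi.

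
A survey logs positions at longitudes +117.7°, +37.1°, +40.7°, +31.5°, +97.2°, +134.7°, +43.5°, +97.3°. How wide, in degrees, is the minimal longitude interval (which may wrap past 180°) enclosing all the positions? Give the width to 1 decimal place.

Sort the longitudes: +31.5°, +37.1°, +40.7°, +43.5°, +97.2°, +97.3°, +117.7°, +134.7°.
Eastward gaps between consecutive values (wrapping around): 5.6°, 3.6°, 2.8°, 53.7°, 0.1°, 20.4°, 17.0°, 256.8°.
Largest gap = 256.8° ⇒ minimal covering band is its complement: 360° − 256.8° = 103.2°.
Band runs from +31.5° eastward to +134.7°.

103.2°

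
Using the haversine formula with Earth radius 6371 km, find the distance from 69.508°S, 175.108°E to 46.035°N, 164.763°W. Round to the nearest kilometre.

12953 km

Δλ = -164.763 − 175.108 = -339.871°; wrapped into (−180°, 180°]: 20.129°.
Δφ = 46.035 − -69.508 = 115.543°.
a = sin²(Δφ/2) + cos φ₁ · cos φ₂ · sin²(Δλ/2) = 0.723016.
c = 2·atan2(√a, √(1−a)) = 2.03312 rad → d = 6371·c ≈ 12953.03 km.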